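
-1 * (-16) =16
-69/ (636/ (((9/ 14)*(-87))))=18009/ 2968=6.07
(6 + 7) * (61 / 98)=793 / 98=8.09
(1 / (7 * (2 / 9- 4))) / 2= -9 / 476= -0.02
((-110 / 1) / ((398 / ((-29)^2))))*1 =-46255 / 199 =-232.44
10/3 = 3.33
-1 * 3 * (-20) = 60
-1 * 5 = -5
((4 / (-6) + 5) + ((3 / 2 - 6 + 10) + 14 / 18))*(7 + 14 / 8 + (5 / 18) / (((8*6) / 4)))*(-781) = -282679045 / 3888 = -72705.52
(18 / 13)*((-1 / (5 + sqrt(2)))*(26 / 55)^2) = -936 / 13915 + 936*sqrt(2) / 69575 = -0.05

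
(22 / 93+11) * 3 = 1045 / 31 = 33.71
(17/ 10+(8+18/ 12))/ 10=28/ 25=1.12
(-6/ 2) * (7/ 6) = -7/ 2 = -3.50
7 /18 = 0.39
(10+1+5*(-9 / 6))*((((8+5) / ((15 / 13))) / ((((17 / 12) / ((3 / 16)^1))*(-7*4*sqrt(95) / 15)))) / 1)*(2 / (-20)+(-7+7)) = 1521*sqrt(95) / 516800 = 0.03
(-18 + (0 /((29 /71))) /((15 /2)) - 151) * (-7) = 1183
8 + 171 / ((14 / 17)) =3019 / 14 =215.64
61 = 61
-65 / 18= -3.61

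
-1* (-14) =14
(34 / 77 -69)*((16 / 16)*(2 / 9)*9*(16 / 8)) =-21116 / 77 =-274.23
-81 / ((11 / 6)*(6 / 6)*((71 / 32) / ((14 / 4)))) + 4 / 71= -54388 / 781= -69.64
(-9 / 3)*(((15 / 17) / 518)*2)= -45 / 4403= -0.01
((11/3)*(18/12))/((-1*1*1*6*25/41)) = -451/300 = -1.50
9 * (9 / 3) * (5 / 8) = 135 / 8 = 16.88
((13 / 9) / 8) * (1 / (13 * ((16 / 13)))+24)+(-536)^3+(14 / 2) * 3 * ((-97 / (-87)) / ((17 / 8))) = -87456828480887 / 567936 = -153990640.64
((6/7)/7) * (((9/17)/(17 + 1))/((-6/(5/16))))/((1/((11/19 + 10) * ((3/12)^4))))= -1005/129654784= -0.00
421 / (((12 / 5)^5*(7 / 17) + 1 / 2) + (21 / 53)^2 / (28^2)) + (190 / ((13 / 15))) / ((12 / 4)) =88572507381950 / 1033224932753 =85.72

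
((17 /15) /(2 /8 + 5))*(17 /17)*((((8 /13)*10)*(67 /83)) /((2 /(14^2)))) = 1020544 /9711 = 105.09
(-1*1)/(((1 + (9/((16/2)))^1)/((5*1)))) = -40/17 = -2.35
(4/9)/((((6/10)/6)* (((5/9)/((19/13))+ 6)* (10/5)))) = 380/1091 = 0.35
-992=-992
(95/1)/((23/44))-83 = 2271/23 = 98.74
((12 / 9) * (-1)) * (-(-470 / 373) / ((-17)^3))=1880 / 5497647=0.00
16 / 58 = 8 / 29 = 0.28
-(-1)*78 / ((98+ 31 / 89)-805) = -1157 / 10482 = -0.11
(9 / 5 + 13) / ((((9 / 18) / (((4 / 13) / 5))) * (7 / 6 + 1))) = 3552 / 4225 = 0.84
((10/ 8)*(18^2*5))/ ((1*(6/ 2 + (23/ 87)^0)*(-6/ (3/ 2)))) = -2025/ 16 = -126.56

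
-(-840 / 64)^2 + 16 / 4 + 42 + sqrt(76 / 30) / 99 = -8081 / 64 + sqrt(570) / 1485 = -126.25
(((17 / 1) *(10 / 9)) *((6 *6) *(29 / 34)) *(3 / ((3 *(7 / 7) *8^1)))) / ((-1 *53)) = -1.37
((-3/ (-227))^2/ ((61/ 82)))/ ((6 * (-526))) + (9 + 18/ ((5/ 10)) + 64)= 180216184723/ 1653359494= 109.00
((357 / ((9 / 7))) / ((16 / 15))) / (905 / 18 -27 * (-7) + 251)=7497 / 14120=0.53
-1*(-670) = 670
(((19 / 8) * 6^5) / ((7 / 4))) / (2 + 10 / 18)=664848 / 161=4129.49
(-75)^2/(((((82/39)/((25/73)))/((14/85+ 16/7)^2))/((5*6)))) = 6995092162500/42383873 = 165041.36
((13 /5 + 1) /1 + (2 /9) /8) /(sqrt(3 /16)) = 653 *sqrt(3) /135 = 8.38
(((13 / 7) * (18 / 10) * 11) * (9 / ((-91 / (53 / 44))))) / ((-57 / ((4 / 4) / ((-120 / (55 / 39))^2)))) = 6413 / 604181760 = 0.00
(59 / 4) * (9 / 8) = 531 / 32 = 16.59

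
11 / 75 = 0.15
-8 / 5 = -1.60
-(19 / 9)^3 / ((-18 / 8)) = 27436 / 6561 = 4.18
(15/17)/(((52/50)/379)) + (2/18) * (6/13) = 426443/1326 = 321.60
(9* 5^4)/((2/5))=28125/2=14062.50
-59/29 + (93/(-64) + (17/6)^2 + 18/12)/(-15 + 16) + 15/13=1562195/217152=7.19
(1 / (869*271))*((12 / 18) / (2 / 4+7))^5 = 1024 / 43456188909375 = 0.00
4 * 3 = 12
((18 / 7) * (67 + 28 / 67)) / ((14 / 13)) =528489 / 3283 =160.98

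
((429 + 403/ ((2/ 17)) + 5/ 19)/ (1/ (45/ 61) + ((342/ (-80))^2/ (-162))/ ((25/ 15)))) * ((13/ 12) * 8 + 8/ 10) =99841449600/ 3523607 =28335.01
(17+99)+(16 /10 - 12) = 528 /5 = 105.60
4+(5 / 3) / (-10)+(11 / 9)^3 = 8251 / 1458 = 5.66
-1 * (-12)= 12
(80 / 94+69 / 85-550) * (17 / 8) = -2190607 / 1880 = -1165.22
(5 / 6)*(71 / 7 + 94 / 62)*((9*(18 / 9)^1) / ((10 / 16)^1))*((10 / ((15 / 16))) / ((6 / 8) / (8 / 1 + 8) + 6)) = 41451520 / 83979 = 493.59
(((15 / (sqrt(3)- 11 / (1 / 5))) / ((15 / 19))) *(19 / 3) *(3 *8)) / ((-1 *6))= 722 *sqrt(3) / 4533+39710 / 4533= 9.04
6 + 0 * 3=6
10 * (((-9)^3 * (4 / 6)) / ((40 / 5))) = -1215 / 2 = -607.50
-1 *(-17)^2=-289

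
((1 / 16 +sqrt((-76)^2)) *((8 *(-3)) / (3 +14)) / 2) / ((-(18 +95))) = 3651 / 7684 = 0.48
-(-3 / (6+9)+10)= -49 / 5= -9.80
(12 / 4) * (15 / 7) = 45 / 7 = 6.43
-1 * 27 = -27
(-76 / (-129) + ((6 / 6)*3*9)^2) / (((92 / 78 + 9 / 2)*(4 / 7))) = 8564647 / 38098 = 224.81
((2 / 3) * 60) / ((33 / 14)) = 560 / 33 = 16.97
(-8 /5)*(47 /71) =-376 /355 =-1.06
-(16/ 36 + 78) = -706/ 9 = -78.44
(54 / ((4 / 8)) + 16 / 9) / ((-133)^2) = 52 / 8379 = 0.01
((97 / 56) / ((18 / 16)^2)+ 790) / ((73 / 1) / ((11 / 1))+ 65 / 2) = 9871532 / 488187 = 20.22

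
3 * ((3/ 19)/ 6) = 3/ 38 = 0.08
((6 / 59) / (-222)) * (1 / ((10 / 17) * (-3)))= 17 / 65490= 0.00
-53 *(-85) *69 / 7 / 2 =310845 / 14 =22203.21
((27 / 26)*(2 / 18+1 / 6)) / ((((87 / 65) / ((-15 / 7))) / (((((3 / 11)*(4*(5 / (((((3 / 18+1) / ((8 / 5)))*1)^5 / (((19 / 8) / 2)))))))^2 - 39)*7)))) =-37989426077900443683 / 12390070609262500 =-3066.12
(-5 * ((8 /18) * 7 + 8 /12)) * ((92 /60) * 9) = -782 /3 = -260.67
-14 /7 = -2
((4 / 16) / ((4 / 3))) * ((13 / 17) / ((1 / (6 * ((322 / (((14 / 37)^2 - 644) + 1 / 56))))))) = -27771534 / 64546739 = -0.43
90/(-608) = -45/304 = -0.15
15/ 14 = 1.07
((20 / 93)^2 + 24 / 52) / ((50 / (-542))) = -15472474 / 2810925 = -5.50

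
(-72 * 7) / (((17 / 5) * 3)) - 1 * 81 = -2217 / 17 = -130.41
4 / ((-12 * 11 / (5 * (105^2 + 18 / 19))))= -349155 / 209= -1670.60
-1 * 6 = -6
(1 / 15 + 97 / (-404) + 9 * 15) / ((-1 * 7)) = -817049 / 42420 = -19.26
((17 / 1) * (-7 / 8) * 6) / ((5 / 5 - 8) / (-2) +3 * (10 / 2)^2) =-357 / 314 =-1.14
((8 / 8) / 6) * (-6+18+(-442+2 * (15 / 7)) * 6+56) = -8954 / 21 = -426.38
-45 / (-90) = 1 / 2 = 0.50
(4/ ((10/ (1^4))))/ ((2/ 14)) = 14/ 5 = 2.80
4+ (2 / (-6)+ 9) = 38 / 3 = 12.67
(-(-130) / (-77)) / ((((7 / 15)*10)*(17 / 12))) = -2340 / 9163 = -0.26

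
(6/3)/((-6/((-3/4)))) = 0.25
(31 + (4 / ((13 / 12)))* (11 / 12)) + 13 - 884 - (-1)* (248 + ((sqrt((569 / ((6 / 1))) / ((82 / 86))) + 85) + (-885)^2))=sqrt(6018882) / 246 + 10175378 / 13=782731.36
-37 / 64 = -0.58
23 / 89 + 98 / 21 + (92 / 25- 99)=-603386 / 6675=-90.39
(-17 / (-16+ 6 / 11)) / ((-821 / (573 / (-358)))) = 6303 / 2939180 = 0.00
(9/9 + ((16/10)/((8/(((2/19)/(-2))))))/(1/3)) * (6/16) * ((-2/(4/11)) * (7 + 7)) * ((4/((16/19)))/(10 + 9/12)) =-5313/430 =-12.36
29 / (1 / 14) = 406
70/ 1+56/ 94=3318/ 47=70.60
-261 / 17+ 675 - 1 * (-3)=11265 / 17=662.65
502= 502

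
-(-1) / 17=1 / 17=0.06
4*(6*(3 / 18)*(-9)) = -36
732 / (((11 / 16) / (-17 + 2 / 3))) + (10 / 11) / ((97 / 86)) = -18554852 / 1067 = -17389.74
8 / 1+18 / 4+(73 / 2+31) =80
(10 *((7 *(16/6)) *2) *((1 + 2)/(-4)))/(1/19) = -5320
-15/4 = -3.75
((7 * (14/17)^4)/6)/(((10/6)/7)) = 2.25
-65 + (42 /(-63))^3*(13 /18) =-15847 /243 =-65.21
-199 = -199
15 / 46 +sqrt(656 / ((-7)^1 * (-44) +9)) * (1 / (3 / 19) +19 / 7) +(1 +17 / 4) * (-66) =-7962 / 23 +760 * sqrt(12997) / 6657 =-333.16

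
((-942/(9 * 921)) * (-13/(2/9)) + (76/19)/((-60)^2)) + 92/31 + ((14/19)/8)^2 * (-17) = 117162912823/12368293200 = 9.47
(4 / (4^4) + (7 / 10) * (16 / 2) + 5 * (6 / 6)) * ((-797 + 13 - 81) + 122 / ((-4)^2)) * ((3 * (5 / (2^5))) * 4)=-69900069 / 4096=-17065.45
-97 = -97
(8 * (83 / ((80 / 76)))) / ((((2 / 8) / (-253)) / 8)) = -25534784 / 5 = -5106956.80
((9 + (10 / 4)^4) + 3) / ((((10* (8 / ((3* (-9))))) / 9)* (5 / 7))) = -1389717 / 6400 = -217.14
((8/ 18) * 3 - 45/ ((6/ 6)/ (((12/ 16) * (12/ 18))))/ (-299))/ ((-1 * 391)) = -2527/ 701454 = -0.00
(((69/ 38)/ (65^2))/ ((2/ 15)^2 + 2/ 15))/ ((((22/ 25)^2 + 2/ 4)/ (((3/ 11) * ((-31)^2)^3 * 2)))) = 38273596243125/ 35426963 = 1080352.17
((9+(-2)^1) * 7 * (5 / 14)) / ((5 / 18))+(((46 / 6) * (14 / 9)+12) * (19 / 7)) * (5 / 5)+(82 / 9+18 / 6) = 26470 / 189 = 140.05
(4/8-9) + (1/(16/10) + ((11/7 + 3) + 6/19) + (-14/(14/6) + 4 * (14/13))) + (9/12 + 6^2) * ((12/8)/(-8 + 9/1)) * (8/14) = 370973/13832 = 26.82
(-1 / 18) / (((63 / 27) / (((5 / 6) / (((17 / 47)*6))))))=-235 / 25704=-0.01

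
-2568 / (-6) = 428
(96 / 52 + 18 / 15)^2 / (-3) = -13068 / 4225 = -3.09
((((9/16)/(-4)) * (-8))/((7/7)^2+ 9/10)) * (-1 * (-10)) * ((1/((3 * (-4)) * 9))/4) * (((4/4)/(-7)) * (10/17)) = 125/108528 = 0.00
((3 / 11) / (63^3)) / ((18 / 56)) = 4 / 1178793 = 0.00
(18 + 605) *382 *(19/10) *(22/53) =49739074/265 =187694.62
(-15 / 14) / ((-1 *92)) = 0.01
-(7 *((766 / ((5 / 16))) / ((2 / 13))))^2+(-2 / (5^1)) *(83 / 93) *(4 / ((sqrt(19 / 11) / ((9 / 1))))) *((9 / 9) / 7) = -310971291904 / 25-1992 *sqrt(209) / 20615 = -12438851677.56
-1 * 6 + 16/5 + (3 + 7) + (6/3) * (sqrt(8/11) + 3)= 4 * sqrt(22)/11 + 66/5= 14.91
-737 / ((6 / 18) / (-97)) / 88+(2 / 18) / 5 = 877373 / 360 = 2437.15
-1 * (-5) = 5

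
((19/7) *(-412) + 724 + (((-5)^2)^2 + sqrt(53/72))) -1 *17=sqrt(106)/12 + 1496/7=214.57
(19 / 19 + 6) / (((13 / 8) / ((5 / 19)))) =280 / 247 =1.13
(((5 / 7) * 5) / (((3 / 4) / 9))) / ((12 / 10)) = 250 / 7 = 35.71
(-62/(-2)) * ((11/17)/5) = 341/85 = 4.01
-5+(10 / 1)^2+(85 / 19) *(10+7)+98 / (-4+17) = 44112 / 247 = 178.59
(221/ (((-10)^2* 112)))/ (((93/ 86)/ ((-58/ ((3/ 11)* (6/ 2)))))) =-3031457/ 2343600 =-1.29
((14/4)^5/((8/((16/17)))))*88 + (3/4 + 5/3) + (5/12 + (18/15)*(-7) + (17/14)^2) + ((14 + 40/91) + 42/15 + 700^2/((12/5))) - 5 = 45397847717/216580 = 209612.37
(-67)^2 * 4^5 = 4596736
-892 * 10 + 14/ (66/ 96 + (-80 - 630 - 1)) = -101376024/ 11365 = -8920.02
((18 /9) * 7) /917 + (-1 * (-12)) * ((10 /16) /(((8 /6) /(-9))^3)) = -38676839 /16768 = -2306.59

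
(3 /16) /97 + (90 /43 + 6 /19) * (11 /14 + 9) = 209239173 /8875888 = 23.57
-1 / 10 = -0.10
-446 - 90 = -536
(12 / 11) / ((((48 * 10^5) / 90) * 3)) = 3 / 440000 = 0.00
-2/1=-2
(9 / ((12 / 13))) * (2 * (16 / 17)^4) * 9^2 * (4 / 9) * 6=3305.01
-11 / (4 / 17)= -187 / 4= -46.75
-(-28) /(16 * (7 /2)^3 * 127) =2 /6223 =0.00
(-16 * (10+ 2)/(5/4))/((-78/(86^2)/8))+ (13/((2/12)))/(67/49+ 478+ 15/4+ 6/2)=721596881336/6193135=116515.61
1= 1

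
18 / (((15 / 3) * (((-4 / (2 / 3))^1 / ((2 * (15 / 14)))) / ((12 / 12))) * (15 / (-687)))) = 2061 / 35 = 58.89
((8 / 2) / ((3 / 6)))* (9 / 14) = 36 / 7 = 5.14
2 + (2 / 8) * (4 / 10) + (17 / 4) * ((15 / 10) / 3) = 169 / 40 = 4.22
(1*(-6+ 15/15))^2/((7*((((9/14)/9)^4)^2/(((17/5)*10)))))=179202956800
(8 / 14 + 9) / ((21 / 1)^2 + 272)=67 / 4991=0.01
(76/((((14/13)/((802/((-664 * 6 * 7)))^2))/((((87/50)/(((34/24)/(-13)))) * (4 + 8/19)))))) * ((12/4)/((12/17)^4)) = -3871865049013/77774054400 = -49.78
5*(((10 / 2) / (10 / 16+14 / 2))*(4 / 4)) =200 / 61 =3.28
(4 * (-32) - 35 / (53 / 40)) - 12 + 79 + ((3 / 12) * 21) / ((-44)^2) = -35876839 / 410432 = -87.41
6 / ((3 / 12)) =24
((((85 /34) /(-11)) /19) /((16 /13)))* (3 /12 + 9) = -2405 /26752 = -0.09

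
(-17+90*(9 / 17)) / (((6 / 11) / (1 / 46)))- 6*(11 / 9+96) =-910423 / 1564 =-582.11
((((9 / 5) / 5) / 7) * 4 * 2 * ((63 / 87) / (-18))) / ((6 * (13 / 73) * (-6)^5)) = 73 / 36644400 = 0.00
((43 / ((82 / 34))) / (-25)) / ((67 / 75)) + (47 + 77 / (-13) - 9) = 1116990 / 35711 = 31.28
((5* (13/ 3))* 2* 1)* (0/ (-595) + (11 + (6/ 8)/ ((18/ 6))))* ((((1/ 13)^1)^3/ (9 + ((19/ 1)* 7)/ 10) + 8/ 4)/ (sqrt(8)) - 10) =-4875 + 9186300* sqrt(2)/ 37687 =-4530.28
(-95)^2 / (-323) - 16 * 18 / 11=-10121 / 187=-54.12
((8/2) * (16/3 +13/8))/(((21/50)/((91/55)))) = 10855/99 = 109.65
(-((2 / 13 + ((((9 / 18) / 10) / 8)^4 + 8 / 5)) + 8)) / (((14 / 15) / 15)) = -747896832117 / 4771020800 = -156.76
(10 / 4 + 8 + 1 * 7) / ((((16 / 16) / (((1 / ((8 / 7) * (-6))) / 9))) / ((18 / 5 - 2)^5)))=-50176 / 16875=-2.97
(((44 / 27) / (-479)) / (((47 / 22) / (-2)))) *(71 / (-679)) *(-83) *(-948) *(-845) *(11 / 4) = 8377574130640 / 137576943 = 60893.74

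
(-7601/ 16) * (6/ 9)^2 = -7601/ 36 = -211.14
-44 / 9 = -4.89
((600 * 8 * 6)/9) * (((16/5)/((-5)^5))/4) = -512/625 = -0.82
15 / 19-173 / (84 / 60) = -16330 / 133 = -122.78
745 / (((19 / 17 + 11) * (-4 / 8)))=-12665 / 103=-122.96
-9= -9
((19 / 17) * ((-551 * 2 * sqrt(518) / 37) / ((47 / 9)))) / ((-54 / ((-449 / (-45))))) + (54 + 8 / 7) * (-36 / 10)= -6948 / 35 + 4700581 * sqrt(518) / 3991005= -171.71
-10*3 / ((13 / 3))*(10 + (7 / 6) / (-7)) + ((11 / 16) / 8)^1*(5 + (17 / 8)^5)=-3485490369 / 54525952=-63.92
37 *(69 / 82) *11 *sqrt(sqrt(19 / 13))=28083 *13^(3 / 4) *19^(1 / 4) / 1066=376.56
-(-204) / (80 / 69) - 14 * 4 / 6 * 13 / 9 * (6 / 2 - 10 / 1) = 145973 / 540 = 270.32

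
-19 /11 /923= -19 /10153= -0.00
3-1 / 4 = 11 / 4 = 2.75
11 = 11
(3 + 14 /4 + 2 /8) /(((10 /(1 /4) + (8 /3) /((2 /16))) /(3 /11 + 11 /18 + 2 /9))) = 1971 /16192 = 0.12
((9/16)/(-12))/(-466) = 3/29824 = 0.00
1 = 1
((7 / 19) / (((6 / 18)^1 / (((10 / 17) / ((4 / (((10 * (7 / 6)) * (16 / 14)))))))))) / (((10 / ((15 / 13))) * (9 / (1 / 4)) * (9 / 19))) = 175 / 11934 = 0.01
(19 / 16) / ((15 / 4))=19 / 60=0.32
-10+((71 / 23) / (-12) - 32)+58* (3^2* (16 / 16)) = 132409 / 276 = 479.74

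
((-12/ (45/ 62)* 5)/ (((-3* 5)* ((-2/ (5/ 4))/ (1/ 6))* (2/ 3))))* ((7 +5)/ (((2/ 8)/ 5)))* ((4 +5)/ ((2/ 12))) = -11160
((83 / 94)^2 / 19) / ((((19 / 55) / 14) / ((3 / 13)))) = 0.38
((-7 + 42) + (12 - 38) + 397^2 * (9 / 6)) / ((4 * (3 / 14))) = 1103305 / 4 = 275826.25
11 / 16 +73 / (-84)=-61 / 336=-0.18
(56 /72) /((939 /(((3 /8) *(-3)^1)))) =-7 /7512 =-0.00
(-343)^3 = -40353607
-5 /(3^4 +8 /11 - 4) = -11 /171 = -0.06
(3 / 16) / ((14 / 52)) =39 / 56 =0.70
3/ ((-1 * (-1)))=3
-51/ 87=-17/ 29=-0.59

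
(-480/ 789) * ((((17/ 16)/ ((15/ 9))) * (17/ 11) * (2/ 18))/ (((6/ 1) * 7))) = -289/ 182259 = -0.00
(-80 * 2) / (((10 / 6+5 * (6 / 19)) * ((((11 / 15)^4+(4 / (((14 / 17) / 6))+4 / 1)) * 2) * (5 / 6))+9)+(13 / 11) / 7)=-4266108000 / 5066397359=-0.84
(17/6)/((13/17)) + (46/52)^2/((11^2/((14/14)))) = 910781/245388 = 3.71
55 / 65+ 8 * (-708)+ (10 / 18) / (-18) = -11926667 / 2106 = -5663.18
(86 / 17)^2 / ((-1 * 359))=-7396 / 103751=-0.07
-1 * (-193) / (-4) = -193 / 4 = -48.25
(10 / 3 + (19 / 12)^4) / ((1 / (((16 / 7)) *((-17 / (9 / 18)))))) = -3390497 / 4536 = -747.46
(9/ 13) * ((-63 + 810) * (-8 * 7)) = -376488/ 13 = -28960.62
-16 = -16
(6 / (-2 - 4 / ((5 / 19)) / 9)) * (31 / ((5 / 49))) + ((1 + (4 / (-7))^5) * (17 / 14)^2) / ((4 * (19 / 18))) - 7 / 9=-494.58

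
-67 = -67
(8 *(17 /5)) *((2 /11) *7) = 1904 /55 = 34.62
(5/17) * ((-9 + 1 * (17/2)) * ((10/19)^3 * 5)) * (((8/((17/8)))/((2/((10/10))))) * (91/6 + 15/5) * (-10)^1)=218000000/5946753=36.66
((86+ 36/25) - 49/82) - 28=120627/2050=58.84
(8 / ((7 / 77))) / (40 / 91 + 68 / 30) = 60060 / 1847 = 32.52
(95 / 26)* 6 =285 / 13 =21.92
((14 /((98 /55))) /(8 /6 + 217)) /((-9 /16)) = -0.06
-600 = -600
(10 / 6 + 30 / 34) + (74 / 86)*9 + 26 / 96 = 10.56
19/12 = 1.58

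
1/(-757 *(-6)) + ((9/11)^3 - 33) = -196185817/6045402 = -32.45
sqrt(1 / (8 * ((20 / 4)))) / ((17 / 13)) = 13 * sqrt(10) / 340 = 0.12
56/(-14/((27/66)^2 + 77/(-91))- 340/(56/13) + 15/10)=-837116/849133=-0.99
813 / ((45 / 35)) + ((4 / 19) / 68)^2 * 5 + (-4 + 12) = 200416024 / 312987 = 640.33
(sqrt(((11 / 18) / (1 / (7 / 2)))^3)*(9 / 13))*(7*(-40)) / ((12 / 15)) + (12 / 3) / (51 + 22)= 4 / 73 - 13475*sqrt(77) / 156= -757.91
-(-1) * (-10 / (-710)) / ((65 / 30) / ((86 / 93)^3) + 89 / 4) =1272112 / 2257092769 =0.00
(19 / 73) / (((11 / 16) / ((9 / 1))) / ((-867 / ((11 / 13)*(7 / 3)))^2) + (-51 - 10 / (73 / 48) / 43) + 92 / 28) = -941564330454384 / 173163870025466209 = -0.01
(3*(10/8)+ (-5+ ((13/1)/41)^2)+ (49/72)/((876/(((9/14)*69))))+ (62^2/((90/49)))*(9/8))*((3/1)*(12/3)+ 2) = 646877946099/19634080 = 32946.69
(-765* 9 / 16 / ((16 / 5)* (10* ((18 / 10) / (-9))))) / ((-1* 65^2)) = -1377 / 86528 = -0.02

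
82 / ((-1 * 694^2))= -41 / 240818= -0.00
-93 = -93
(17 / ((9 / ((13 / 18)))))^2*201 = 3272347 / 8748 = 374.07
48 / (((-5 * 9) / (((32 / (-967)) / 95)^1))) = 0.00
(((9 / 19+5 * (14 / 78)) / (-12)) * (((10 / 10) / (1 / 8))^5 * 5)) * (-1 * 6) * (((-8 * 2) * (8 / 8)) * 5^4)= -832307200000 / 741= -1123221592.44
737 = 737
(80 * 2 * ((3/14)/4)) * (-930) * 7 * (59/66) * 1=-548700/11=-49881.82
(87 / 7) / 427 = 87 / 2989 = 0.03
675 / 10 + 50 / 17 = 2395 / 34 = 70.44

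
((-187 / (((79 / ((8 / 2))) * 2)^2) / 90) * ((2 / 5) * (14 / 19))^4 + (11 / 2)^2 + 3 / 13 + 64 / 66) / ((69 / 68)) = 30.99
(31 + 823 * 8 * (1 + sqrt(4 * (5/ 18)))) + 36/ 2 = 6633 + 6584 * sqrt(10)/ 3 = 13573.15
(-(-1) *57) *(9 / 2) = 256.50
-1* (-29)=29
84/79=1.06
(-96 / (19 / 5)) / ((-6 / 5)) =21.05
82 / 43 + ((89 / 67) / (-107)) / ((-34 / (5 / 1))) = 20006307 / 10481078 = 1.91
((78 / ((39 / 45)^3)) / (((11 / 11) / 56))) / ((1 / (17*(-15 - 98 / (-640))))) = -1144872225 / 676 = -1693597.97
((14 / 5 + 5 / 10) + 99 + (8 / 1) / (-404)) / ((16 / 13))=1342939 / 16160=83.10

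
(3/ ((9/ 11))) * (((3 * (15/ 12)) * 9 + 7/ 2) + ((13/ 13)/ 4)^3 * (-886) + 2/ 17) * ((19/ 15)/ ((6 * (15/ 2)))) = 2.43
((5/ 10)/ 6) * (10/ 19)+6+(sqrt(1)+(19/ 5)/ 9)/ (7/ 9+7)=124223/ 19950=6.23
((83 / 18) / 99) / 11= 83 / 19602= 0.00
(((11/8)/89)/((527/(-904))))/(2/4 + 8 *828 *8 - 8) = -0.00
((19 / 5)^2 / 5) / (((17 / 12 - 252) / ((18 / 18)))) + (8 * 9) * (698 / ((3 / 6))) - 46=100465.99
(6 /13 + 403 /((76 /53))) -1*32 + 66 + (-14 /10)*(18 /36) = 314.80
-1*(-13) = 13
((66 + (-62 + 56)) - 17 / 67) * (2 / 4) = 29.87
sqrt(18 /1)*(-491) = -1473*sqrt(2) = -2083.14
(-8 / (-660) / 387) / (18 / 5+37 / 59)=118 / 15925437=0.00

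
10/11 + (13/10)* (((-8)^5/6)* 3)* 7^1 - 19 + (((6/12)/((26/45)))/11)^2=-243936096003/1635920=-149112.48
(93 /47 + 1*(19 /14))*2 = 2195 /329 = 6.67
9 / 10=0.90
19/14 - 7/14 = 6/7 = 0.86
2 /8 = 1 /4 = 0.25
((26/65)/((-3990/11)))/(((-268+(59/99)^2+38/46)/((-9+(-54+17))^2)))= 874490958/99994523825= 0.01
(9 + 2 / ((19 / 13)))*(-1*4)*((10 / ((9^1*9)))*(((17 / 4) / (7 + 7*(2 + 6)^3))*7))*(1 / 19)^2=-0.00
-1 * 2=-2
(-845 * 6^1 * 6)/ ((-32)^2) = -7605/ 256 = -29.71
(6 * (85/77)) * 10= 5100/77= 66.23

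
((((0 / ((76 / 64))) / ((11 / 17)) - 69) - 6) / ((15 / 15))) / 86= -75 / 86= -0.87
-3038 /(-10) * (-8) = -12152 /5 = -2430.40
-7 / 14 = -1 / 2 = -0.50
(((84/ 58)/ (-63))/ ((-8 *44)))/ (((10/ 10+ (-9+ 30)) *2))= 1/ 673728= 0.00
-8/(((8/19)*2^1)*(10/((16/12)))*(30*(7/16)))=-152/1575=-0.10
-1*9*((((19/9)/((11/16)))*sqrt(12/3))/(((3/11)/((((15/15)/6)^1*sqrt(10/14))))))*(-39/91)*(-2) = -608*sqrt(35)/147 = -24.47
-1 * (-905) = 905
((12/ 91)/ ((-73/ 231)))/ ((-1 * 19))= 396/ 18031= 0.02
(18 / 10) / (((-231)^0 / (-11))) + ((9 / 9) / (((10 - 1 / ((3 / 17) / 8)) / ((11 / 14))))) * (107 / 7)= -1046067 / 51940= -20.14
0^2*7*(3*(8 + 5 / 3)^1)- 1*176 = -176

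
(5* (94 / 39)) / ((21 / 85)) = 39950 / 819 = 48.78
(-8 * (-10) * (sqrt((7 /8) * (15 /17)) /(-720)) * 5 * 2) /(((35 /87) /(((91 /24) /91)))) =-29 * sqrt(3570) /17136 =-0.10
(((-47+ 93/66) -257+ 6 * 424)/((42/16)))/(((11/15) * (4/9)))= 2218995/847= 2619.83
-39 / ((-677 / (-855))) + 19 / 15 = -487312 / 10155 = -47.99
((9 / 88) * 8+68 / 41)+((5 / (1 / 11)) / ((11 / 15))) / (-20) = -2297 / 1804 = -1.27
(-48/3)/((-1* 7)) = 16/7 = 2.29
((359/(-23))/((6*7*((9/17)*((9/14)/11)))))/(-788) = 67133/4404132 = 0.02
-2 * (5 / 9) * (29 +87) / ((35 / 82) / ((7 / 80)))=-26.42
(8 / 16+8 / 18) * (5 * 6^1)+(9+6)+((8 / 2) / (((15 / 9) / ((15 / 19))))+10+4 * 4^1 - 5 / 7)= 28135 / 399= 70.51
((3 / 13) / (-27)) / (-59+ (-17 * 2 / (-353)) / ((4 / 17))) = 706 / 4839705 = 0.00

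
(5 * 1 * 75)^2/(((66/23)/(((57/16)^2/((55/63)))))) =44135634375/61952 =712416.62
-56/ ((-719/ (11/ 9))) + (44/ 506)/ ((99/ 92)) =1392/ 7909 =0.18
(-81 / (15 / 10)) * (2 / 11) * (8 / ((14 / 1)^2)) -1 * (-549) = 295695 / 539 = 548.60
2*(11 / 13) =22 / 13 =1.69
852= 852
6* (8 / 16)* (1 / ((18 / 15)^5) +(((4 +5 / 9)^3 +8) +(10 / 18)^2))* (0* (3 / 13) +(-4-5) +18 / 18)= -2478.06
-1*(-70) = 70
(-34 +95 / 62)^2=1054.15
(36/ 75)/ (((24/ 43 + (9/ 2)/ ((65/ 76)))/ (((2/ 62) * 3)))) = 3354/ 420205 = 0.01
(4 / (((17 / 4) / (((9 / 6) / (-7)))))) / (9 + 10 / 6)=-9 / 476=-0.02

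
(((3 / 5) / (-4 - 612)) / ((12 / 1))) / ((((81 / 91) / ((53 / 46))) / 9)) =-689 / 728640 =-0.00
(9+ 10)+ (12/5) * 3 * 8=383/5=76.60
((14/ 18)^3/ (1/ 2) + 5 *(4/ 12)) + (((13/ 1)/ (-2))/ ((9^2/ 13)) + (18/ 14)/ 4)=38495/ 20412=1.89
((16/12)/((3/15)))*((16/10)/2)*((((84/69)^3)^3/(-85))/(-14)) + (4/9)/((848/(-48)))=28360284280436/24342578219672445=0.00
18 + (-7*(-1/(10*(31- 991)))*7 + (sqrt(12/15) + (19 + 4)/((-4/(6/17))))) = 2*sqrt(5)/5 + 2605567/163200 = 16.86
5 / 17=0.29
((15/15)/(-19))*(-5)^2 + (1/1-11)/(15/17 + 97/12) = -84485/34751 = -2.43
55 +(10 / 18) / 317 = 156920 / 2853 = 55.00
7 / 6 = 1.17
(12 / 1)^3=1728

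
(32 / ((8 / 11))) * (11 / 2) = 242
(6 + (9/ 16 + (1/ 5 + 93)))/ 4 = 7981/ 320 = 24.94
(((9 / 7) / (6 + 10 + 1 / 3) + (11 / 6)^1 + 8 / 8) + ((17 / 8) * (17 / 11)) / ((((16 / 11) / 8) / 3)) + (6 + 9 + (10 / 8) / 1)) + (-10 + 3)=1092379 / 16464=66.35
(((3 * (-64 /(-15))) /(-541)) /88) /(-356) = 0.00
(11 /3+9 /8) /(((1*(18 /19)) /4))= 2185 /108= 20.23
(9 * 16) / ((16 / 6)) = 54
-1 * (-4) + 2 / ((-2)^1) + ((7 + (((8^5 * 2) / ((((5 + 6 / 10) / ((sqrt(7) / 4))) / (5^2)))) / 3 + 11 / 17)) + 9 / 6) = 413 / 34 + 512000 * sqrt(7) / 21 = 64518.08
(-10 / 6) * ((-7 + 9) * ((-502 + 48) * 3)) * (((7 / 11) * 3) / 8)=23835 / 22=1083.41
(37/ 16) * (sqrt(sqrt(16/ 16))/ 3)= 0.77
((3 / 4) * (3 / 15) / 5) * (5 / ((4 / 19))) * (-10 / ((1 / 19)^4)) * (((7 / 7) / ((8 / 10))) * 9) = -334273365 / 32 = -10446042.66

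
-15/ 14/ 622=-15/ 8708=-0.00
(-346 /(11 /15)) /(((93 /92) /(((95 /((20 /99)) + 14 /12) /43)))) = -225092030 /43989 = -5117.01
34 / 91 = 0.37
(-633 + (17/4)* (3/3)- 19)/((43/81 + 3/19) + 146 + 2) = -3987549/915328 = -4.36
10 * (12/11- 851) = -93490/11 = -8499.09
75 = 75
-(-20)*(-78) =-1560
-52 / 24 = -13 / 6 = -2.17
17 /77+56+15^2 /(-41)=160164 /3157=50.73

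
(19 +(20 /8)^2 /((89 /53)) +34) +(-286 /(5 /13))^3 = -411166841.13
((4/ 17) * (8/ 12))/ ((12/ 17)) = 2/ 9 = 0.22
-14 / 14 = -1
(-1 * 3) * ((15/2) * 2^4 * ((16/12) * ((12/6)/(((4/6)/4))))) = -5760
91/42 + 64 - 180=-113.83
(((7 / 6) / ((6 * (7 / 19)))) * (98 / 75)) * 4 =1862 / 675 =2.76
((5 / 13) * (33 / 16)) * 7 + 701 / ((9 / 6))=295081 / 624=472.89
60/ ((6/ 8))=80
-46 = -46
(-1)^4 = 1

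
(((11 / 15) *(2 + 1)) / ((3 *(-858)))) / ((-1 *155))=1 / 181350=0.00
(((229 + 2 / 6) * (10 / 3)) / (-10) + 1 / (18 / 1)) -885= -17305 / 18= -961.39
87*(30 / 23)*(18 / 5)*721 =6774516 / 23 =294544.17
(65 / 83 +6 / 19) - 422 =-663761 / 1577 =-420.90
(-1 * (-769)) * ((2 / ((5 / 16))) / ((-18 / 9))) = -12304 / 5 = -2460.80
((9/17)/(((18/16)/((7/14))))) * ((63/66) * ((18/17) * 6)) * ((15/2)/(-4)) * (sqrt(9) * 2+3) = -76545/3179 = -24.08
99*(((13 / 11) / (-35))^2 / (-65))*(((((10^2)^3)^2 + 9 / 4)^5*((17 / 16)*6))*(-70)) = 6110208000068739840000309329280000695990880000782989740000352345383 / 7884800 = 774935064943782954545493800000000000000000000000000000000000.00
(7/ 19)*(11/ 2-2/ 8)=147/ 76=1.93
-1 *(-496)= 496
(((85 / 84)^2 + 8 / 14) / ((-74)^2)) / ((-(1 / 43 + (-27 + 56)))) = -484051 / 48221042688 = -0.00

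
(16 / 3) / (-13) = -16 / 39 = -0.41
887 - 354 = 533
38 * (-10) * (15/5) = -1140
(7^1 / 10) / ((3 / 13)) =91 / 30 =3.03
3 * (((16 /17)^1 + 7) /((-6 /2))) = -135 /17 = -7.94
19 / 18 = 1.06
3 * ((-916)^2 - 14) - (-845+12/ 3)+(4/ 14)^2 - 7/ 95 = 11721136422/ 4655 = 2517967.01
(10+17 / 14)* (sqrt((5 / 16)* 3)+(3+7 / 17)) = 157* sqrt(15) / 56+4553 / 119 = 49.12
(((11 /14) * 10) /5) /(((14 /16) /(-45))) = -3960 /49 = -80.82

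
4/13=0.31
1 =1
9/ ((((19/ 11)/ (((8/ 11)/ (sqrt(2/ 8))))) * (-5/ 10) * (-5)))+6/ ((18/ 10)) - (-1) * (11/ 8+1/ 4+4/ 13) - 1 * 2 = 186661/ 29640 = 6.30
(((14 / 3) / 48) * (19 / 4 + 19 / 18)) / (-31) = -1463 / 80352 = -0.02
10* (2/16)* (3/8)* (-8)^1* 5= -75/4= -18.75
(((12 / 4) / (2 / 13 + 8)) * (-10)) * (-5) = 975 / 53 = 18.40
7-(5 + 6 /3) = 0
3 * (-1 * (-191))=573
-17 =-17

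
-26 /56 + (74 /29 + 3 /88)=37899 /17864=2.12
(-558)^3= -173741112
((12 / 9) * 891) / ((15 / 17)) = 1346.40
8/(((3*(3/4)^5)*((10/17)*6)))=34816/10935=3.18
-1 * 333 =-333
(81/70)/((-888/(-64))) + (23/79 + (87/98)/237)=541803/1432270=0.38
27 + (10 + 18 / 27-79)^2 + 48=42700 / 9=4744.44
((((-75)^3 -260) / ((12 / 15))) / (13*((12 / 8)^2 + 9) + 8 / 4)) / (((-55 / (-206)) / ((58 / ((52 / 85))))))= -107177965825 / 84799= -1263906.01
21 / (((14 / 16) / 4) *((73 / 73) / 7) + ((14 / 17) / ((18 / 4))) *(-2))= -102816 / 1639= -62.73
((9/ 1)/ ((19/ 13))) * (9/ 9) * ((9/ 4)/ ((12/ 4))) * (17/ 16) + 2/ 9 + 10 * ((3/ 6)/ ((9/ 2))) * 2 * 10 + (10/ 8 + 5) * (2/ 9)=104845/ 3648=28.74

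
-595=-595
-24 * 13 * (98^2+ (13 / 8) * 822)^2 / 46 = -74679153159 / 92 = -811729925.64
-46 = -46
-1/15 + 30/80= 37/120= 0.31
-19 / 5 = -3.80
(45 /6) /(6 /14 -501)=-35 /2336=-0.01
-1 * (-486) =486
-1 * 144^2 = -20736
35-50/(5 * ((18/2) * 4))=625/18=34.72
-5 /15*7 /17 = -7 /51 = -0.14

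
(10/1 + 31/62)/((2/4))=21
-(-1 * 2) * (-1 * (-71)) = 142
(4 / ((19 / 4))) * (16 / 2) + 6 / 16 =7.11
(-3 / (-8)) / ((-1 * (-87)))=1 / 232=0.00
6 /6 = 1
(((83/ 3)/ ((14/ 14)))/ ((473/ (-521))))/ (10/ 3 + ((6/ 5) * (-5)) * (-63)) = -0.08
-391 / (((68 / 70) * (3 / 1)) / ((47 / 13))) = -37835 / 78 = -485.06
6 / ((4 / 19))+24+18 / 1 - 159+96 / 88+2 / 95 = -182641 / 2090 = -87.39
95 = 95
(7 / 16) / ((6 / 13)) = 91 / 96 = 0.95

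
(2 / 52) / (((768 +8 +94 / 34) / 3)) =17 / 114738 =0.00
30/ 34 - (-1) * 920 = 15655/ 17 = 920.88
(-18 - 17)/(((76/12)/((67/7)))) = -1005/19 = -52.89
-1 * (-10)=10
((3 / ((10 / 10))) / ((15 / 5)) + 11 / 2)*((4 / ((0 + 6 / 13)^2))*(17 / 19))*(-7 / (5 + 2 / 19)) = -261443 / 1746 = -149.74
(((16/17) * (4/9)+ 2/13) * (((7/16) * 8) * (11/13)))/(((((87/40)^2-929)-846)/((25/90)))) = -25036000/94163359329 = -0.00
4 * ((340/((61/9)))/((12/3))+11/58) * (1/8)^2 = 45041/56608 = 0.80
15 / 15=1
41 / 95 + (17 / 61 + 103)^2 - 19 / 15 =11310764402 / 1060485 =10665.65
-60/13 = -4.62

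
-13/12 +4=2.92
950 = 950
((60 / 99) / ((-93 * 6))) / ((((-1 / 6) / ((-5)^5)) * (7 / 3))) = -62500 / 7161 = -8.73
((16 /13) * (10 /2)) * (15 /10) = 120 /13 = 9.23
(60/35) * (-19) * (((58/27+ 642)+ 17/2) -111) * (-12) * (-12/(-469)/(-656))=-1111462/134603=-8.26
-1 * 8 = -8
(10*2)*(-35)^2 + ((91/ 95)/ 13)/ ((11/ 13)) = 25602591/ 1045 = 24500.09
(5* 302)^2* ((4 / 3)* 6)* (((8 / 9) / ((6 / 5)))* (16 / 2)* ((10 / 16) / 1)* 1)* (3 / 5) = 364816000 / 9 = 40535111.11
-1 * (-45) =45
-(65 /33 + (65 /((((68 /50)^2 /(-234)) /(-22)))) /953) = -1743286480 /9088761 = -191.81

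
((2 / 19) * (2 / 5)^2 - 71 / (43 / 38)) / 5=-1281206 / 102125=-12.55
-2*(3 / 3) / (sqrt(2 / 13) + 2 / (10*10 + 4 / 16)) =41704 / 160385-160801*sqrt(26) / 160385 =-4.85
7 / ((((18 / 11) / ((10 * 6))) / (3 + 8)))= 2823.33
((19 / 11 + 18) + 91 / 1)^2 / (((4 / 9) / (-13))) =-43393077 / 121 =-358620.47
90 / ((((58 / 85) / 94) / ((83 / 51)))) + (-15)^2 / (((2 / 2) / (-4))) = 559050 / 29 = 19277.59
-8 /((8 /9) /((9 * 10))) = -810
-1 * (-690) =690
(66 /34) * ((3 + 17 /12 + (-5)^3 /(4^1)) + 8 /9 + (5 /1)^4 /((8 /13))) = 783827 /408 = 1921.14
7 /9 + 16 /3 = 55 /9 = 6.11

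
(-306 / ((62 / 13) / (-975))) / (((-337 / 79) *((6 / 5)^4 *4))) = -3546359375 / 2005824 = -1768.03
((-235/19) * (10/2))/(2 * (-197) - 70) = 1175/8816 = 0.13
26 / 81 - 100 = -8074 / 81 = -99.68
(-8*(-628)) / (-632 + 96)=-628 / 67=-9.37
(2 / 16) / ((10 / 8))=1 / 10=0.10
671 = 671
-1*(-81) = 81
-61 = -61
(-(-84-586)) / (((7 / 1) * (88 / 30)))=5025 / 154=32.63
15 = 15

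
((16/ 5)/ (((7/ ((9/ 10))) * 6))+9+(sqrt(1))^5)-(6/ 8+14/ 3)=9769/ 2100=4.65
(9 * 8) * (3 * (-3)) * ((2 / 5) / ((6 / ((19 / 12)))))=-342 / 5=-68.40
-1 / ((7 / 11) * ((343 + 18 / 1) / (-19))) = 11 / 133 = 0.08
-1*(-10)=10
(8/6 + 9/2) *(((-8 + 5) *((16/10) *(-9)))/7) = 36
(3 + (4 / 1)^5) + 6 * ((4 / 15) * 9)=5207 / 5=1041.40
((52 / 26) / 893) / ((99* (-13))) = -2 / 1149291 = -0.00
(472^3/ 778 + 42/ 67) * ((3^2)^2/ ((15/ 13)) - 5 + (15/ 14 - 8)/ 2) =227212663017/ 27230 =8344203.56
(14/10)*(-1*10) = -14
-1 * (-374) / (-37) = -374 / 37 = -10.11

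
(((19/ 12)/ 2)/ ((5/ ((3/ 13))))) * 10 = 19/ 52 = 0.37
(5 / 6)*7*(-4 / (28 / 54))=-45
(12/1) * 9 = 108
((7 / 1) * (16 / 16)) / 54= 7 / 54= 0.13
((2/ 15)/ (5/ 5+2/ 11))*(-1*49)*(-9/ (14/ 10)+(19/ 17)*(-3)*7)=182644/ 1105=165.29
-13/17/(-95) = 13/1615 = 0.01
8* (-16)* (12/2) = -768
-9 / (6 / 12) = -18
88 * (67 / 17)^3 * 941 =24905582504 / 4913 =5069322.72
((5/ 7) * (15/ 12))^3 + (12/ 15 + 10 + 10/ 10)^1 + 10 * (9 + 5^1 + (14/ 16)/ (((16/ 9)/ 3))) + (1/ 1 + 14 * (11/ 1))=2210823/ 6860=322.28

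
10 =10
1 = 1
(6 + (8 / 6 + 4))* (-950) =-32300 / 3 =-10766.67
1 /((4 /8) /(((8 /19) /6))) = 8 /57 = 0.14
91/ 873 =0.10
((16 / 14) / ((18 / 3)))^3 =64 / 9261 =0.01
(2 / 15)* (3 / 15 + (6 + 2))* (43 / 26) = 1763 / 975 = 1.81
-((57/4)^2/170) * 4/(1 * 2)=-3249/1360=-2.39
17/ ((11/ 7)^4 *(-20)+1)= -40817/ 290419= -0.14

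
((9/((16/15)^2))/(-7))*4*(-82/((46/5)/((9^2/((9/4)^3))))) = 46125/161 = 286.49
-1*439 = -439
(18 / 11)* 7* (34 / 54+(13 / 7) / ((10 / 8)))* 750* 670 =12175727.27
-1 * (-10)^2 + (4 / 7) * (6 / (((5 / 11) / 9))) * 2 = 1252 / 35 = 35.77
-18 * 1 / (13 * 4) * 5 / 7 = -45 / 182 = -0.25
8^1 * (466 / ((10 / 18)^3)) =2717712 / 125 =21741.70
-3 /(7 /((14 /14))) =-3 /7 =-0.43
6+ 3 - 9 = 0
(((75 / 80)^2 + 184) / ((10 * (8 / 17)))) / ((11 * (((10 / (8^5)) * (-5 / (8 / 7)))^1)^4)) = 57977035759758551810048 / 51583984375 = 1123934811593.52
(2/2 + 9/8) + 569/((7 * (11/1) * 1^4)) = 5861/616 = 9.51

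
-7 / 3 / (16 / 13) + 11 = 437 / 48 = 9.10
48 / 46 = 24 / 23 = 1.04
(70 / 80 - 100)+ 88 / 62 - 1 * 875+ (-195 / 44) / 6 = -663889 / 682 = -973.44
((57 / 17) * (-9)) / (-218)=513 / 3706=0.14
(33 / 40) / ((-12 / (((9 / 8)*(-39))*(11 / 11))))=3861 / 1280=3.02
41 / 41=1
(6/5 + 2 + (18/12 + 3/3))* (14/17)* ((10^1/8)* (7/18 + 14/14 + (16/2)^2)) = 156541/408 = 383.68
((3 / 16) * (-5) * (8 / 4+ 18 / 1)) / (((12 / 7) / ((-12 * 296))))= 38850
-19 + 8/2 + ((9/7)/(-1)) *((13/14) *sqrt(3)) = -15 - 117 *sqrt(3)/98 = -17.07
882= 882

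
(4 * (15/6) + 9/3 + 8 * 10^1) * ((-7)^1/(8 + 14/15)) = -9765/134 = -72.87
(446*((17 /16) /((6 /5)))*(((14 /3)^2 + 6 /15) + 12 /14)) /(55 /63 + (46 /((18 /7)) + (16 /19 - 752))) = -65330303 /5260068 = -12.42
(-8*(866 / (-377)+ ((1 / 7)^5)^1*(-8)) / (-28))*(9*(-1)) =262041804 / 44353673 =5.91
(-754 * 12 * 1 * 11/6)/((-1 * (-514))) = -8294/257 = -32.27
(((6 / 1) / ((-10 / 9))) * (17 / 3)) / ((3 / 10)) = -102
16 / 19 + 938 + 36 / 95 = 89226 / 95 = 939.22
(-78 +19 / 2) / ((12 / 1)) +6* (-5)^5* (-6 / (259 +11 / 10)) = 426.82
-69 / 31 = -2.23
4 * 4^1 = 16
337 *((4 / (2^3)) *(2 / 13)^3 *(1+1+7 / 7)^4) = 109188 / 2197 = 49.70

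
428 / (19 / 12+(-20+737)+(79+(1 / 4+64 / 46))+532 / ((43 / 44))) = 2539752 / 7972903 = 0.32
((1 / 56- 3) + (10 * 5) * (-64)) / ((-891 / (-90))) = -298945 / 924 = -323.53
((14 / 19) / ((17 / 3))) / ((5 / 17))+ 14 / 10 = 35 / 19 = 1.84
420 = 420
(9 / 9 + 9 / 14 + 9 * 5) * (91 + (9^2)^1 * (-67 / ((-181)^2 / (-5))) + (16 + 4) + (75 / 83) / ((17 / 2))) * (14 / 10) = 1689396613524 / 231128855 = 7309.33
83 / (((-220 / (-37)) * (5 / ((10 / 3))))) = 3071 / 330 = 9.31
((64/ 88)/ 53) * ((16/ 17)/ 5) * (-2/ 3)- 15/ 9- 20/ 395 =-1.72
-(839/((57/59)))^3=-121294725898501/185193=-654963880.38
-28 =-28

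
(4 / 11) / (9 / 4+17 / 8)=0.08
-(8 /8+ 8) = -9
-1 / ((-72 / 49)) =49 / 72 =0.68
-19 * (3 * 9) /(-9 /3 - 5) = 513 /8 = 64.12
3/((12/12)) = 3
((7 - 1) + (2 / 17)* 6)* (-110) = -12540 / 17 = -737.65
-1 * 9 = -9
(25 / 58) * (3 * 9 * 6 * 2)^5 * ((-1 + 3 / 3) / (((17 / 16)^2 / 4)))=0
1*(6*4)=24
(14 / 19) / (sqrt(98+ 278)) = 7 * sqrt(94) / 1786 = 0.04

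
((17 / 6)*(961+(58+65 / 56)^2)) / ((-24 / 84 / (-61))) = 14507282605 / 5376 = 2698527.27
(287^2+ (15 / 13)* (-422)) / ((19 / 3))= 3193401 / 247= 12928.75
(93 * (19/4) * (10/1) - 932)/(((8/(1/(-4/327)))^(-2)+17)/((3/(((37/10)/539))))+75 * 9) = 57713187840/11181304469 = 5.16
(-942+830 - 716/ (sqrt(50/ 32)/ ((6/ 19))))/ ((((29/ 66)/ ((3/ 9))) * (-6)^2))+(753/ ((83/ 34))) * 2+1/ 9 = 1257130189/ 2057985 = 610.85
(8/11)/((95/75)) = 120/209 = 0.57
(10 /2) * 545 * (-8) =-21800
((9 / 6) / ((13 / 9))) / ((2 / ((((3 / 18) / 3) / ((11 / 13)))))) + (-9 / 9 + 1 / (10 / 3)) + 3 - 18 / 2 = -2933 / 440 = -6.67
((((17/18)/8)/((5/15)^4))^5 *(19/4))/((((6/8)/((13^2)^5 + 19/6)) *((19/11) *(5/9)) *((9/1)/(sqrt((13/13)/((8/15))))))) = 84760225463227511645811 *sqrt(30)/41943040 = 11068603388174408.87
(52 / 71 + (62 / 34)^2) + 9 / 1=267930 / 20519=13.06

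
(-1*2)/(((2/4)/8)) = -32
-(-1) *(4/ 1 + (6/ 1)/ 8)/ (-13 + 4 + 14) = 19/ 20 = 0.95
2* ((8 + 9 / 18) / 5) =17 / 5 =3.40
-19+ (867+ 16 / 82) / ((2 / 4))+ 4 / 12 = 211034 / 123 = 1715.72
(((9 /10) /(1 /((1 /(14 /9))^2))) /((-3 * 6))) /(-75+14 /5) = 81 /283024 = 0.00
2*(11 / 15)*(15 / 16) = 11 / 8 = 1.38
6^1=6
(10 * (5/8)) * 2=25/2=12.50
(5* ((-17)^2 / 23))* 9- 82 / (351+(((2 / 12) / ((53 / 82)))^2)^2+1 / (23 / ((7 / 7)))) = 565.20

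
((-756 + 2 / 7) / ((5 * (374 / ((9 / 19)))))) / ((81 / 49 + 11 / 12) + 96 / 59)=-23595516 / 517306141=-0.05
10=10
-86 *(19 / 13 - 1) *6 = -3096 / 13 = -238.15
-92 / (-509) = 0.18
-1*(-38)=38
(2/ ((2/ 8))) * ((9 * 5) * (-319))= -114840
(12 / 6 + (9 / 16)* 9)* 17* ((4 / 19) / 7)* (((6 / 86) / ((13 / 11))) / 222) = 21131 / 22006712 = 0.00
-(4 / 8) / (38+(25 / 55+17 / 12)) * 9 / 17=-594 / 89471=-0.01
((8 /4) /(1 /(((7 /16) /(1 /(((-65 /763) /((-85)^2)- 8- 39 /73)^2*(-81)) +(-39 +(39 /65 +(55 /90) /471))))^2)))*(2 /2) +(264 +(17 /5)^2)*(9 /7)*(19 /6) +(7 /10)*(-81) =1978969180295791805423065974488762943811482927850981167 /1857797816383762099683955412880998667611620192657400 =1065.22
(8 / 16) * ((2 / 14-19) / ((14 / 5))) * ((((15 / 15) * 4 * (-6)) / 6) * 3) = 40.41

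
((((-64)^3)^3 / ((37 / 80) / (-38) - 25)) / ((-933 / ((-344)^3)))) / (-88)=-278662603403000810863329280 / 780367731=-357091397213348908.79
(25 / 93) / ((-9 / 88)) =-2200 / 837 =-2.63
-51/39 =-17/13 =-1.31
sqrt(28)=2 * sqrt(7)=5.29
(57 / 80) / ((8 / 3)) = 171 / 640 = 0.27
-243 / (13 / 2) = -486 / 13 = -37.38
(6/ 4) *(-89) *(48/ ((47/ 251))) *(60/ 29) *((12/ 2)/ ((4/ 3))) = -434270160/ 1363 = -318613.47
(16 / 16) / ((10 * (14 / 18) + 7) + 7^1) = 9 / 196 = 0.05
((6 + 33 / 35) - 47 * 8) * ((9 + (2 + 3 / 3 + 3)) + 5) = -51668 / 7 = -7381.14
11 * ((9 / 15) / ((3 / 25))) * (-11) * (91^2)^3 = -343560897484805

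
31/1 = 31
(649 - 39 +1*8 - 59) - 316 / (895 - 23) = 121783 / 218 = 558.64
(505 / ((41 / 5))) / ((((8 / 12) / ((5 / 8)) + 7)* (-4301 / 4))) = -151500 / 21337261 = -0.01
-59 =-59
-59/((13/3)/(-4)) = 708/13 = 54.46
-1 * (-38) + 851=889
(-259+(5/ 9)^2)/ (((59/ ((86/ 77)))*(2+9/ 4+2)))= -7208176/ 9199575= -0.78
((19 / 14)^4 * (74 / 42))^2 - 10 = 16742268066169 / 650822973696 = 25.72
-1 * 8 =-8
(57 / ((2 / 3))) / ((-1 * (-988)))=9 / 104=0.09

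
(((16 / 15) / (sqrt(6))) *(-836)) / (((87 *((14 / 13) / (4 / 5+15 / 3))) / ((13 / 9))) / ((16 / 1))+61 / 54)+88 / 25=88 / 25 - 27126528 *sqrt(6) / 333755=-195.57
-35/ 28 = -5/ 4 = -1.25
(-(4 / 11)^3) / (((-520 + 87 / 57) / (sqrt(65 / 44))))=608 * sqrt(715) / 144228491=0.00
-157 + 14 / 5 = -771 / 5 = -154.20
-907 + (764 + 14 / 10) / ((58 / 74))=10084 / 145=69.54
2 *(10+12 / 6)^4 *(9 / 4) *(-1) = -93312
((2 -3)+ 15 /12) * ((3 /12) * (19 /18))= 19 /288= 0.07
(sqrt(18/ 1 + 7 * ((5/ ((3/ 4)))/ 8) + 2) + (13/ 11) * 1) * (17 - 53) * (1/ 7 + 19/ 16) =-447 * sqrt(930)/ 56 - 17433/ 308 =-300.02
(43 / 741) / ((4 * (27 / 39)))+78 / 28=40315 / 14364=2.81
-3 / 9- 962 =-2887 / 3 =-962.33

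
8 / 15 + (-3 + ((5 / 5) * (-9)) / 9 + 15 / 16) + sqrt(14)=-607 / 240 + sqrt(14)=1.21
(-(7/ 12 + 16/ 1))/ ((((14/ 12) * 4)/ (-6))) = 597/ 28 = 21.32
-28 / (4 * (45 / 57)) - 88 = -1453 / 15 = -96.87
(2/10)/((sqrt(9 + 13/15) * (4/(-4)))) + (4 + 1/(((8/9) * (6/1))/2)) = 35/8 -sqrt(555)/370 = 4.31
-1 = -1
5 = 5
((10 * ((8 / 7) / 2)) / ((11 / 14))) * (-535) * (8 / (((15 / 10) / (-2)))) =41503.03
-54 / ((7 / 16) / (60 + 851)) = -787104 / 7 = -112443.43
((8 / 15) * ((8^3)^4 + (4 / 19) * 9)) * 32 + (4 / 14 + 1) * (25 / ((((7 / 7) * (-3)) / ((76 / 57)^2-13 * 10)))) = 467952149342518 / 399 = 1172812404367.21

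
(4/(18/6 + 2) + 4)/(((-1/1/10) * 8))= -6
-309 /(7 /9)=-2781 /7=-397.29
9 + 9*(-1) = 0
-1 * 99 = -99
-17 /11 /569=-17 /6259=-0.00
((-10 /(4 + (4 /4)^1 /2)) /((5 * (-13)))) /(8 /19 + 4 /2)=38 /2691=0.01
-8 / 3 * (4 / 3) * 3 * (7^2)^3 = -3764768 / 3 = -1254922.67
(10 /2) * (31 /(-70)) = -31 /14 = -2.21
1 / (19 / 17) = 17 / 19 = 0.89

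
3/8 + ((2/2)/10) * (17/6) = 79/120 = 0.66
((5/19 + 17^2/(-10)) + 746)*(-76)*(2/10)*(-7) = 1908186/25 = 76327.44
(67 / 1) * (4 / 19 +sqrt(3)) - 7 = 135 / 19 +67 * sqrt(3) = 123.15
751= 751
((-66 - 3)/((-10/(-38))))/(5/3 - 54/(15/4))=3933/191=20.59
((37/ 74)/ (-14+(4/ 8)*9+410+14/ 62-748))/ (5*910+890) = -31/ 117128640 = -0.00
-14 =-14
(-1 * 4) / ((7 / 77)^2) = -484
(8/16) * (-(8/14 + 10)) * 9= -333/7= -47.57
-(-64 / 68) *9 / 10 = 72 / 85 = 0.85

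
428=428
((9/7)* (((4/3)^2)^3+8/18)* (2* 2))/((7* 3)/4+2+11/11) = 70720/18711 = 3.78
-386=-386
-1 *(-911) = 911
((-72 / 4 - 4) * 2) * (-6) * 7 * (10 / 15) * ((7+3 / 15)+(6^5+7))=47987632 / 5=9597526.40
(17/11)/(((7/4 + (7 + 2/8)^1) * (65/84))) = 476/2145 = 0.22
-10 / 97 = -0.10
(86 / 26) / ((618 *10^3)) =0.00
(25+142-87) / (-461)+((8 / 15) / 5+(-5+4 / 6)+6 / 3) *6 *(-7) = 1075818 / 11525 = 93.35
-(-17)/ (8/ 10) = 85/ 4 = 21.25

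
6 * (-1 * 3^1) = -18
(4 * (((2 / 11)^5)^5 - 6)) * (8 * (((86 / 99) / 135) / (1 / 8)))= -14312213162978304146098874461184 / 1448058449333855945089061304615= -9.88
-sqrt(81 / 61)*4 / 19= -36*sqrt(61) / 1159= -0.24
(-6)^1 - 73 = -79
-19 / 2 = -9.50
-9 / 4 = -2.25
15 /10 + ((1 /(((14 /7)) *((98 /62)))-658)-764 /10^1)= -179483 /245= -732.58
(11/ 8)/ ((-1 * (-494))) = 11/ 3952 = 0.00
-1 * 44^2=-1936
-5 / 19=-0.26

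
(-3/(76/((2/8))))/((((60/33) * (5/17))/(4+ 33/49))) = -128469/1489600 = -0.09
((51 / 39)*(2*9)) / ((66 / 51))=2601 / 143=18.19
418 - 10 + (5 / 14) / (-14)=79963 / 196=407.97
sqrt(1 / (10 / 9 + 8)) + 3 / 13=3 / 13 + 3 * sqrt(82) / 82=0.56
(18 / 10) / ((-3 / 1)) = -3 / 5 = -0.60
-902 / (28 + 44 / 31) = -13981 / 456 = -30.66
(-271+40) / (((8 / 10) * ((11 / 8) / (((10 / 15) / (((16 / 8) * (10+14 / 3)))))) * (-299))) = 105 / 6578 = 0.02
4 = 4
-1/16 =-0.06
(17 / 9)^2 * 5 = 1445 / 81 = 17.84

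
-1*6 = -6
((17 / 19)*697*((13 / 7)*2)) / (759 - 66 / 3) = 3.14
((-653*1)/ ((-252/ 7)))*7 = 4571/ 36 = 126.97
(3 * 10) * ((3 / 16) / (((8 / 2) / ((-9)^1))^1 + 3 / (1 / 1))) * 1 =405 / 184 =2.20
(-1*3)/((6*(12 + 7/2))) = -1/31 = -0.03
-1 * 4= -4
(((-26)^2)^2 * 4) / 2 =913952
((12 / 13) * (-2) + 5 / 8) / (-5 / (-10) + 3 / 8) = -127 / 91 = -1.40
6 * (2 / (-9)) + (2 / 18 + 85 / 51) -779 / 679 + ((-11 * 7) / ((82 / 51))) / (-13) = 2.98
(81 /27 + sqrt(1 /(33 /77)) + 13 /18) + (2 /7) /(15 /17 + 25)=sqrt(21) /3 + 51743 /13860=5.26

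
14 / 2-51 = -44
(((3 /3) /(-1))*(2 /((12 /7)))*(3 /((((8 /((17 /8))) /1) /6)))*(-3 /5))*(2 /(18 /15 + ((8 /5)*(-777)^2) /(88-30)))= 10353 /25760960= 0.00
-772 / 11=-70.18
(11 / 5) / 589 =11 / 2945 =0.00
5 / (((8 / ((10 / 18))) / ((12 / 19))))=25 / 114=0.22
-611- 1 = -612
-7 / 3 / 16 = -7 / 48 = -0.15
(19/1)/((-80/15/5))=-285/16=-17.81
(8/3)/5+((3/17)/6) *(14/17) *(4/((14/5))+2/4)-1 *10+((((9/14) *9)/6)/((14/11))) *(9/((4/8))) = 3583697/849660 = 4.22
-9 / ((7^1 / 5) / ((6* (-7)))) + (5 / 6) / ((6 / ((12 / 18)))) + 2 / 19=277223 / 1026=270.20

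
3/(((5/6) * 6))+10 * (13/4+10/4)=581/10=58.10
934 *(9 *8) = 67248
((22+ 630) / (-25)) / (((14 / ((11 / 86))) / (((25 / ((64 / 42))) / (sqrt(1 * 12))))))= -1793 * sqrt(3) / 2752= -1.13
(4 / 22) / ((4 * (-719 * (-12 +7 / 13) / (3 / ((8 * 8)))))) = 0.00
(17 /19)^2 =289 /361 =0.80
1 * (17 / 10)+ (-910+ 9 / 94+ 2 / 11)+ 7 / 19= -44579427 / 49115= -907.65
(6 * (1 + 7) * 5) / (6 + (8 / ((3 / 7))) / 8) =144 / 5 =28.80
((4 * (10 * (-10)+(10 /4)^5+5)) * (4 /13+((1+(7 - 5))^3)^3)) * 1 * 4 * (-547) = -11897280085 /26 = -457587695.58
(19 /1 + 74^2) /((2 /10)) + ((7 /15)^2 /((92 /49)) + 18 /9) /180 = 102371893801 /3726000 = 27475.01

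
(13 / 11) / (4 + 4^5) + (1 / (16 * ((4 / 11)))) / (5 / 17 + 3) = 540297 / 10131968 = 0.05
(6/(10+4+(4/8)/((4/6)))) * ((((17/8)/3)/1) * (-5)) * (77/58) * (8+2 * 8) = -78540/1711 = -45.90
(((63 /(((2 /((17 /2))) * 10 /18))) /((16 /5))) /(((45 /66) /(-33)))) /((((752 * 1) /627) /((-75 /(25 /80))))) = 2193846039 /1504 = 1458674.23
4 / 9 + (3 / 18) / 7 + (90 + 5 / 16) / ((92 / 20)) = 466031 / 23184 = 20.10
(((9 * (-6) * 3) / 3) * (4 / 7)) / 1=-216 / 7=-30.86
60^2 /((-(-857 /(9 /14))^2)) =-72900 /35988001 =-0.00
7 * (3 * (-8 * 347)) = -58296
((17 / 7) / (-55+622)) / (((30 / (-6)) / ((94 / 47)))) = -34 / 19845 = -0.00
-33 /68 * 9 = -297 /68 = -4.37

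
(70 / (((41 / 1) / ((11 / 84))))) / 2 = 55 / 492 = 0.11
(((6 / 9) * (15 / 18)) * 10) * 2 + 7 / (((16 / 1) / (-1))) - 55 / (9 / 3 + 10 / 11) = -21029 / 6192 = -3.40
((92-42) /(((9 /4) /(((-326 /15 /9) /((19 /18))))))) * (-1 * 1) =50.84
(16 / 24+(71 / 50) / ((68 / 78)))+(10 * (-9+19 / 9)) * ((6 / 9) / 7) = -1370459 / 321300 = -4.27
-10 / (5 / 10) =-20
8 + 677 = 685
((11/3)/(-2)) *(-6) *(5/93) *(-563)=-30965/93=-332.96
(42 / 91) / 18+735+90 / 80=229679 / 312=736.15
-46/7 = -6.57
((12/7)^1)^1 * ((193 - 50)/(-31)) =-1716/217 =-7.91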